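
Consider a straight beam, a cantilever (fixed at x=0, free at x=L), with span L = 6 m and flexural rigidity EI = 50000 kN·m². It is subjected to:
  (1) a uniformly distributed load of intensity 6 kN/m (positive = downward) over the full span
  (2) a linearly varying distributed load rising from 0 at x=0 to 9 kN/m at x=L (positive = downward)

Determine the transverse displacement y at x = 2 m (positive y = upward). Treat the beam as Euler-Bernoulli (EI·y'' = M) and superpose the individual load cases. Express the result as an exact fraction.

Load 1 — uniform load w=6 kN/m over full span:
  y_1 = -wx²(x²-4Lx+6L²)/(24EI) = -6·2²·(2²-4·6·2+6·6²)/(24·50000) = -43/12500 m
Load 2 — triangular load w₀=9 kN/m (0→w₀ over full span):
  y_2 = (w₀Lx³/12-w₀L²x²/6-w₀x⁵/(120L))/EI = (9·6·2³/12-9·6²·2²/6-9·2⁵/(120·6))/50000 = -451/125000 m
Superposition: y = Σ y_i = -881/125000 m ≈ -0.007048 m

y(2) = -881/125000 m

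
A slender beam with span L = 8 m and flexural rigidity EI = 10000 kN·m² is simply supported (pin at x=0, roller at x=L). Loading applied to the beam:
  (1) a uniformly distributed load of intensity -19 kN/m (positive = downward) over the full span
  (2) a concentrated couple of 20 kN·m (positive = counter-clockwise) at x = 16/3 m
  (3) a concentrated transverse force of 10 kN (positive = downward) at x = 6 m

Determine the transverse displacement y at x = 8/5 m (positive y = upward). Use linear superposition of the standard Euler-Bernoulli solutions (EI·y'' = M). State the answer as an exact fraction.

y(8/5) = 377443/7031250 m

Load 1 — uniform load w=-19 kN/m over full span:
  y_1 = -wx(L³-2Lx²+x³)/(24EI) = -(-19)·(8/5)·(8³-2·8·(8/5)²+(8/5)³)/(24·10000) = 70528/1171875 m
Load 2 — applied couple M₀=20 kN·m at a=16/3 m (b=L-a=8/3):
  y_2 = (M₀x³/(6L)+C₁x)/EI  [x≤a] with C₁=M₀(3b²-L²)/(6L)=-160/9 = (20·(8/5)³/(6·8)+(-160/9)·(8/5))/10000 = -376/140625 m
Load 3 — point force P=10 kN at a=6 m (b=L-a=2):
  y_3 = -Pbx(L²-b²-x²)/(6LEI)  [x≤a] = -10·2·(8/5)·(8²-2²-(8/5)²)/(6·8·10000) = -359/93750 m
Superposition: y = Σ y_i = 377443/7031250 m ≈ 0.053681 m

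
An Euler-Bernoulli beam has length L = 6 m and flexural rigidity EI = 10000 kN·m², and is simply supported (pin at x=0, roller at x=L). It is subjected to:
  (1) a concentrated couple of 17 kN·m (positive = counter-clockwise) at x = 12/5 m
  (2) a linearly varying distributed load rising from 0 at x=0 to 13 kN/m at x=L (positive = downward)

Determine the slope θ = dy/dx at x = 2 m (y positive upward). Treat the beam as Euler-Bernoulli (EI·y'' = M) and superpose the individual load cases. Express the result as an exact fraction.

Load 1 — applied couple M₀=17 kN·m at a=12/5 m (b=L-a=18/5):
  θ_1 = (M₀x²/(2L)+C₁)/EI  [x≤a] with C₁=M₀(3b²-L²)/(6L)=34/25 = (17·2²/(2·6)+(34/25))/10000 = 527/750000 rad
Load 2 — triangular load w₀=13 kN/m (0→w₀ over full span):
  θ_2 = -w₀(7L⁴-30L²x²+15x⁴)/(360LEI) = -13·(7·6⁴-30·6²·2²+15·2⁴)/(360·6·10000) = -169/56250 rad
Superposition: θ = Σ θ_i = -5179/2250000 rad ≈ -0.002302 rad

θ(2) = -5179/2250000 rad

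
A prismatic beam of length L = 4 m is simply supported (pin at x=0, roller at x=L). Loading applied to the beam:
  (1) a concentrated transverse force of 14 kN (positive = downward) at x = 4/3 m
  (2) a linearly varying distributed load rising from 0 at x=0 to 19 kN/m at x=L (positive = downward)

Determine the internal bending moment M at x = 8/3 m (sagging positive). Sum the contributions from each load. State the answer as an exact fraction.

Load 1 — point force P=14 kN at a=4/3 m (b=L-a=8/3):
  M_1 = Pa(L-x)/L  [x>a] = 14·(4/3)·(4-(8/3))/4 = 56/9 kN·m
Load 2 — triangular load w₀=19 kN/m (0→w₀ over full span):
  M_2 = w₀Lx/6 - w₀x³/(6L) = 19·4·(8/3)/6 - 19·(8/3)³/(6·4) = 1520/81 kN·m
Superposition: M = Σ M_i = 2024/81 kN·m ≈ 24.987654 kN·m

M(8/3) = 2024/81 kN·m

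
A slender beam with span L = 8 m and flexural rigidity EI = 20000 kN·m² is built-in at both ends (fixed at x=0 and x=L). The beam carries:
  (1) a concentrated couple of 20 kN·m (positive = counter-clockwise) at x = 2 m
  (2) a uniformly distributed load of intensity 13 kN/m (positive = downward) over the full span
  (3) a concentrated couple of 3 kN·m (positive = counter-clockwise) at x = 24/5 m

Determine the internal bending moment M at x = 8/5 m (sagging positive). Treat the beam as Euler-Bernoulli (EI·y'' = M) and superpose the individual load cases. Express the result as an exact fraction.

M(8/5) = 8071/1500 kN·m

Load 1 — applied couple M₀=20 kN·m at a=2 m (b=L-a=6):
  M_1 = R_Ax - M_A  [x≤a] with R_A=45/16, M_A=-15/4 = (45/16)·(8/5) - (-15/4) = 33/4 kN·m
Load 2 — uniform load w=13 kN/m over full span:
  M_2 = wLx/2 - wL²/12 - wx²/2 = 13·8·(8/5)/2 - 13·8²/12 - 13·(8/5)²/2 = -208/75 kN·m
Load 3 — applied couple M₀=3 kN·m at a=24/5 m (b=L-a=16/5):
  M_3 = R_Ax - M_A  [x≤a] with R_A=27/50, M_A=24/25 = (27/50)·(8/5) - (24/25) = -12/125 kN·m
Superposition: M = Σ M_i = 8071/1500 kN·m ≈ 5.380667 kN·m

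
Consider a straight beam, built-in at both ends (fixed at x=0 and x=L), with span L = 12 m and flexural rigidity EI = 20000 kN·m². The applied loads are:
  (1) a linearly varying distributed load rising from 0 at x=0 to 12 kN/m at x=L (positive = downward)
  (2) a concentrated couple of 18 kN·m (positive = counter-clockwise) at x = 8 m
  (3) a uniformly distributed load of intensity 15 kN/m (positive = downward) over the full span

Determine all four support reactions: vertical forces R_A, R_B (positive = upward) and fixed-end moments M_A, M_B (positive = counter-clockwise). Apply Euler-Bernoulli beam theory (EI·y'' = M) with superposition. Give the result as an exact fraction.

Load 1 — triangular load w₀=12 kN/m (0→w₀ over full span):
  R_A = 3w₀L/20 = 3·12·12/20 = 108/5 kN
  M_A = w₀L²/30 = 12·12²/30 = 288/5 kN·m
  R_B = 7w₀L/20 = 7·12·12/20 = 252/5 kN
  M_B = -w₀L²/20 = -12·12²/20 = -432/5 kN·m
Load 2 — applied couple M₀=18 kN·m at a=8 m (b=L-a=4):
  R_A = 6M₀ab/L³ = 6·18·8·4/12³ = 2 kN
  M_A = M₀b(2a-b)/L² = 18·4·(2·8-4)/12² = 6 kN·m
  R_B = -6M₀ab/L³ = -6·18·8·4/12³ = -2 kN
  M_B = M₀a(2b-a)/L² = 18·8·(2·4-8)/12² = 0 kN·m
Load 3 — uniform load w=15 kN/m over full span:
  R_A = wL/2 = 15·12/2 = 90 kN
  M_A = wL²/12 = 15·12²/12 = 180 kN·m
  R_B = wL/2 = 15·12/2 = 90 kN
  M_B = -wL²/12 = -15·12²/12 = -180 kN·m
Superposition: R_A = 568/5 kN, M_A = 1218/5 kN·m, R_B = 692/5 kN, M_B = -1332/5 kN·m

R_A = 568/5 kN, M_A = 1218/5 kN·m, R_B = 692/5 kN, M_B = -1332/5 kN·m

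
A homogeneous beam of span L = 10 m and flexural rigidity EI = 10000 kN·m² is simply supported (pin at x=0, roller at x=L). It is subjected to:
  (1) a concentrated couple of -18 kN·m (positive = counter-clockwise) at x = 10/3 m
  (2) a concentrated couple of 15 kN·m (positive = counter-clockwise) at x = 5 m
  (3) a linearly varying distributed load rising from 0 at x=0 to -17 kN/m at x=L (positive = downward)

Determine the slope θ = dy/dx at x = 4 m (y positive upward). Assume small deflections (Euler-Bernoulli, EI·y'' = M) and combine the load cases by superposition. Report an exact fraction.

θ(4) = 20767/1800000 rad

Load 1 — applied couple M₀=-18 kN·m at a=10/3 m (b=L-a=20/3):
  θ_1 = (M₀x²/(2L)-M₀(x-a)+C₁)/EI  [x>a] with C₁=M₀(3b²-L²)/(6L)=-10 = ((-18)·4²/(2·10)-(-18)·(4-(10/3))+(-10))/10000 = -31/25000 rad
Load 2 — applied couple M₀=15 kN·m at a=5 m (b=L-a=5):
  θ_2 = (M₀x²/(2L)+C₁)/EI  [x≤a] with C₁=M₀(3b²-L²)/(6L)=-25/4 = (15·4²/(2·10)+(-25/4))/10000 = 23/40000 rad
Load 3 — triangular load w₀=-17 kN/m (0→w₀ over full span):
  θ_3 = -w₀(7L⁴-30L²x²+15x⁴)/(360LEI) = -(-17)·(7·10⁴-30·10²·4²+15·4⁴)/(360·10·10000) = 5491/450000 rad
Superposition: θ = Σ θ_i = 20767/1800000 rad ≈ 0.011537 rad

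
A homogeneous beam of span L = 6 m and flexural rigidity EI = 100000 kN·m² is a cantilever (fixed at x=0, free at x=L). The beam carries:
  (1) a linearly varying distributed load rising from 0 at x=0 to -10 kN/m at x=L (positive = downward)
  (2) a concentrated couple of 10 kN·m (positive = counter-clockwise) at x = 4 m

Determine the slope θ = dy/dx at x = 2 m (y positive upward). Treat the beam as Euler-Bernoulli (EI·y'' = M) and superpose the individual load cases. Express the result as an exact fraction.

θ(2) = 181/90000 rad

Load 1 — triangular load w₀=-10 kN/m (0→w₀ over full span):
  θ_1 = (w₀Lx²/4-w₀L²x/3-w₀x⁴/(24L))/EI = ((-10)·6·2²/4-(-10)·6²·2/3-(-10)·2⁴/(24·6))/100000 = 163/90000 rad
Load 2 — applied couple M₀=10 kN·m at a=4 m (b=L-a=2):
  θ_2 = M₀x/EI  [x≤a] = 10·2/100000 = 1/5000 rad
Superposition: θ = Σ θ_i = 181/90000 rad ≈ 0.002011 rad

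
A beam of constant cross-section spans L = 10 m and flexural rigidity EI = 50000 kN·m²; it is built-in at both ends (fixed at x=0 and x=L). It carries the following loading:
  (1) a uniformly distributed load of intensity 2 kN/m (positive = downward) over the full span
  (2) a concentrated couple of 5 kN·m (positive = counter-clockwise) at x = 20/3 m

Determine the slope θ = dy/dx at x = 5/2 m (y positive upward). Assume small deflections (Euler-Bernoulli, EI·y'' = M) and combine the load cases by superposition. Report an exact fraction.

θ(5/2) = -17/48000 rad

Load 1 — uniform load w=2 kN/m over full span:
  θ_1 = -wx(L-x)(L-2x)/(12EI) = -2·(5/2)·(10-(5/2))·(10-2·(5/2))/(12·50000) = -1/3200 rad
Load 2 — applied couple M₀=5 kN·m at a=20/3 m (b=L-a=10/3):
  θ_2 = (R_Ax²/2 - M_Ax)/EI  [x≤a] with R_A=2/3, M_A=5/3 = ((2/3)·(5/2)²/2 - (5/3)·(5/2))/50000 = -1/24000 rad
Superposition: θ = Σ θ_i = -17/48000 rad ≈ -0.000354 rad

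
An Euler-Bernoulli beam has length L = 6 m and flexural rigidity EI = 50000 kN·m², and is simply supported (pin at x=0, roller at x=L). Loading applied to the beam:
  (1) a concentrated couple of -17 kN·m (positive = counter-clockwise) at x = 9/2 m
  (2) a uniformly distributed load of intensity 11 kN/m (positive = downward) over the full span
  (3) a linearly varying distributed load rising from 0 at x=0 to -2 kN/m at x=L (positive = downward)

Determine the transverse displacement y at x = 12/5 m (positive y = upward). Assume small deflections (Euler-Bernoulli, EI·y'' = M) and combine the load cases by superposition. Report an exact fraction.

y(12/5) = -8398701/3125000000 m

Load 1 — applied couple M₀=-17 kN·m at a=9/2 m (b=L-a=3/2):
  y_1 = (M₀x³/(6L)+C₁x)/EI  [x≤a] with C₁=M₀(3b²-L²)/(6L)=221/16 = ((-17)·(12/5)³/(6·6)+(221/16)·(12/5))/50000 = 13311/25000000 m
Load 2 — uniform load w=11 kN/m over full span:
  y_2 = -wx(L³-2Lx²+x³)/(24EI) = -11·(12/5)·(6³-2·6·(12/5)²+(12/5)³)/(24·50000) = -27621/7812500 m
Load 3 — triangular load w₀=-2 kN/m (0→w₀ over full span):
  y_3 = -w₀x(7L⁴-10L²x²+3x⁴)/(360LEI) = -(-2)·(12/5)·(7·6⁴-10·6²·(12/5)²+3·(12/5)⁴)/(360·6·50000) = 30807/97656250 m
Superposition: y = Σ y_i = -8398701/3125000000 m ≈ -0.002688 m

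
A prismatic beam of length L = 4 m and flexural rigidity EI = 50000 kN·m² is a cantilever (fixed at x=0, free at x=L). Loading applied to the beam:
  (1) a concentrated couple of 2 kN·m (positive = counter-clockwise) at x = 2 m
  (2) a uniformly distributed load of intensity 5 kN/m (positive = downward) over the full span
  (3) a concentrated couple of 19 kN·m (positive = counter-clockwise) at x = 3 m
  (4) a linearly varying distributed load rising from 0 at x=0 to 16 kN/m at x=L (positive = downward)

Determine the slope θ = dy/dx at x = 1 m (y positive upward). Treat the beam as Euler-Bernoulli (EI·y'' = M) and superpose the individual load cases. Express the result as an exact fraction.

Load 1 — applied couple M₀=2 kN·m at a=2 m (b=L-a=2):
  θ_1 = M₀x/EI  [x≤a] = 2·1/50000 = 1/25000 rad
Load 2 — uniform load w=5 kN/m over full span:
  θ_2 = -wx(x²-3Lx+3L²)/(6EI) = -5·1·(1²-3·4·1+3·4²)/(6·50000) = -37/60000 rad
Load 3 — applied couple M₀=19 kN·m at a=3 m (b=L-a=1):
  θ_3 = M₀x/EI  [x≤a] = 19·1/50000 = 19/50000 rad
Load 4 — triangular load w₀=16 kN/m (0→w₀ over full span):
  θ_4 = (w₀Lx²/4-w₀L²x/3-w₀x⁴/(24L))/EI = (16·4·1²/4-16·4²·1/3-16·1⁴/(24·4))/50000 = -139/100000 rad
Superposition: θ = Σ θ_i = -119/75000 rad ≈ -0.001587 rad

θ(1) = -119/75000 rad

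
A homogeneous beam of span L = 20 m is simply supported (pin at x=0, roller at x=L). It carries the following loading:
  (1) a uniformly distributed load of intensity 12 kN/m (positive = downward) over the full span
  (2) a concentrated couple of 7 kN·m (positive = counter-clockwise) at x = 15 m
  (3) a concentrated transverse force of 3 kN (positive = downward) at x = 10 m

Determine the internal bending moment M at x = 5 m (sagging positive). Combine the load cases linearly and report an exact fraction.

Load 1 — uniform load w=12 kN/m over full span:
  M_1 = wx(L-x)/2 = 12·5·(20-5)/2 = 450 kN·m
Load 2 — applied couple M₀=7 kN·m at a=15 m (b=L-a=5):
  M_2 = M₀x/L  [x≤a] = 7·5/20 = 7/4 kN·m
Load 3 — point force P=3 kN at a=10 m (b=L-a=10):
  M_3 = Pbx/L  [x≤a] = 3·10·5/20 = 15/2 kN·m
Superposition: M = Σ M_i = 1837/4 kN·m ≈ 459.250000 kN·m

M(5) = 1837/4 kN·m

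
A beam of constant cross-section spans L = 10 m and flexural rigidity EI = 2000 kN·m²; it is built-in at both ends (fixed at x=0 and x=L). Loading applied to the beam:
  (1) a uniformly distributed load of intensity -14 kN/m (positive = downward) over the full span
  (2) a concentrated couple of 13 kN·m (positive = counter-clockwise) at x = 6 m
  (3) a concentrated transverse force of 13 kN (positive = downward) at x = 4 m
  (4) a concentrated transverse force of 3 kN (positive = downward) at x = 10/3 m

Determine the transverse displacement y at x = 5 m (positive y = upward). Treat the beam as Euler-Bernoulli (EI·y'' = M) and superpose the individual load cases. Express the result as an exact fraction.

y(5) = 30169/216000 m

Load 1 — uniform load w=-14 kN/m over full span:
  y_1 = -wx²(L-x)²/(24EI) = -(-14)·5²·(10-5)²/(24·2000) = 35/192 m
Load 2 — applied couple M₀=13 kN·m at a=6 m (b=L-a=4):
  y_2 = (R_Ax³/6 - M_Ax²/2)/EI  [x≤a] with R_A=234/125, M_A=104/25 = ((234/125)·5³/6 - (104/25)·5²/2)/2000 = -13/2000 m
Load 3 — point force P=13 kN at a=4 m (b=L-a=6):
  y_3 = -Pa²(L-x)²(3bL-(3b+a)(L-x))/(6L³EI)  [x>a] = -13·4²·(10-5)²·(3·6·10-(3·6+4)·(10-5))/(6·10³·2000) = -91/3000 m
Load 4 — point force P=3 kN at a=10/3 m (b=L-a=20/3):
  y_4 = -Pa²(L-x)²(3bL-(3b+a)(L-x))/(6L³EI)  [x>a] = -3·(10/3)²·(10-5)²·(3·(20/3)·10-(3·(20/3)+(10/3))·(10-5))/(6·10³·2000) = -5/864 m
Superposition: y = Σ y_i = 30169/216000 m ≈ 0.139671 m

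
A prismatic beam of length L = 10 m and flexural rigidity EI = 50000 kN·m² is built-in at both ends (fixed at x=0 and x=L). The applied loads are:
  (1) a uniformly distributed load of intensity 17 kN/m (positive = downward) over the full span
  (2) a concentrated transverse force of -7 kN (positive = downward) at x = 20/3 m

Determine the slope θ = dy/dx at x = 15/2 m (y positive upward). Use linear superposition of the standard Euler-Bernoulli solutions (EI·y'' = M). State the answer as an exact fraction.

θ(15/2) = 709/288000 rad

Load 1 — uniform load w=17 kN/m over full span:
  θ_1 = -wx(L-x)(L-2x)/(12EI) = -17·(15/2)·(10-(15/2))·(10-2·(15/2))/(12·50000) = 17/6400 rad
Load 2 — point force P=-7 kN at a=20/3 m (b=L-a=10/3):
  θ_2 = Pa²(L-x)(2bL-(3b+a)(L-x))/(2L³EI)  [x>a] = (-7)·(20/3)²·(10-(15/2))·(2·(10/3)·10-(3·(10/3)+(20/3))·(10-(15/2)))/(2·10³·50000) = -7/36000 rad
Superposition: θ = Σ θ_i = 709/288000 rad ≈ 0.002462 rad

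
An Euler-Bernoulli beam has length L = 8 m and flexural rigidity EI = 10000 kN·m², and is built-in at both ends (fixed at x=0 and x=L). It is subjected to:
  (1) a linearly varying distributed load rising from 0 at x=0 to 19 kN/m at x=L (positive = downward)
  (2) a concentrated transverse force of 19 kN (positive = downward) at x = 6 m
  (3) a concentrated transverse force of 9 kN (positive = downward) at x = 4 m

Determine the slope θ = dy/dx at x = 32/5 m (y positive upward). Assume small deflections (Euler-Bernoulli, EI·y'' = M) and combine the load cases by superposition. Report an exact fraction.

Load 1 — triangular load w₀=19 kN/m (0→w₀ over full span):
  θ_1 = -w₀(2x(L-x)(L-2x)(x+2L)+x²(L-x)²)/(120LEI) = -19·(2·(32/5)·(8-(32/5))·(8-2·(32/5))·((32/5)+2·8)+(32/5)²·(8-(32/5))²)/(120·8·10000) = 4864/1171875 rad
Load 2 — point force P=19 kN at a=6 m (b=L-a=2):
  θ_2 = Pa²(L-x)(2bL-(3b+a)(L-x))/(2L³EI)  [x>a] = 19·6²·(8-(32/5))·(2·2·8-(3·2+6)·(8-(32/5)))/(2·8³·10000) = 171/125000 rad
Load 3 — point force P=9 kN at a=4 m (b=L-a=4):
  θ_3 = Pa²(L-x)(2bL-(3b+a)(L-x))/(2L³EI)  [x>a] = 9·4²·(8-(32/5))·(2·4·8-(3·4+4)·(8-(32/5)))/(2·8³·10000) = 27/31250 rad
Superposition: θ = Σ θ_i = 59837/9375000 rad ≈ 0.006383 rad

θ(32/5) = 59837/9375000 rad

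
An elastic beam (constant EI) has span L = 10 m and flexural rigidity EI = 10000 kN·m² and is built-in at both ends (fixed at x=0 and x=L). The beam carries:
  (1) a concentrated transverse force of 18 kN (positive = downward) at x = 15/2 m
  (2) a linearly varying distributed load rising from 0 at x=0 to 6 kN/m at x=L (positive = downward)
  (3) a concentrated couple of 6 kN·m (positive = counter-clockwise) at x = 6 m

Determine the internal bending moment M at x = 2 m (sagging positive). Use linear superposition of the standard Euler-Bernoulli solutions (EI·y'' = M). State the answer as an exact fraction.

Load 1 — point force P=18 kN at a=15/2 m (b=L-a=5/2):
  M_1 = Pb²(3a+b)x/L³ - Pab²/L²  [x≤a] = 18·(5/2)²·(3·(15/2)+(5/2))·2/10³ - 18·(15/2)·(5/2)²/10² = -45/16 kN·m
Load 2 — triangular load w₀=6 kN/m (0→w₀ over full span):
  M_2 = 3w₀Lx/20 - w₀L²/30 - w₀x³/(6L) = 3·6·10·2/20 - 6·10²/30 - 6·2³/(6·10) = -14/5 kN·m
Load 3 — applied couple M₀=6 kN·m at a=6 m (b=L-a=4):
  M_3 = R_Ax - M_A  [x≤a] with R_A=108/125, M_A=48/25 = (108/125)·2 - (48/25) = -24/125 kN·m
Superposition: M = Σ M_i = -11609/2000 kN·m ≈ -5.804500 kN·m

M(2) = -11609/2000 kN·m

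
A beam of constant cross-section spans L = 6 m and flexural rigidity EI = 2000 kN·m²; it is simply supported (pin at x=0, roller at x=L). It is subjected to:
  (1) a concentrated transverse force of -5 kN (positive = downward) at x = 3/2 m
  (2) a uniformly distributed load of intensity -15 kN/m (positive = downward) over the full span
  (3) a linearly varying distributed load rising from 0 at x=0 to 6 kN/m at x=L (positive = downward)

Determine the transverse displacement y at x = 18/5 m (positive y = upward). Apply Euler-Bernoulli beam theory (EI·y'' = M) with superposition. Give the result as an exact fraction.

Load 1 — point force P=-5 kN at a=3/2 m (b=L-a=9/2):
  y_1 = -Pa(L-x)(2Lx-a²-x²)/(6LEI)  [x>a] = -(-5)·(3/2)·(6-(18/5))·(2·6·(18/5)-(3/2)²-(18/5)²)/(6·6·2000) = 2799/400000 m
Load 2 — uniform load w=-15 kN/m over full span:
  y_2 = -wx(L³-2Lx²+x³)/(24EI) = -(-15)·(18/5)·(6³-2·6·(18/5)²+(18/5)³)/(24·2000) = 7533/62500 m
Load 3 — triangular load w₀=6 kN/m (0→w₀ over full span):
  y_3 = -w₀x(7L⁴-10L²x²+3x⁴)/(360LEI) = -6·(18/5)·(7·6⁴-10·6²·(18/5)²+3·(18/5)⁴)/(360·6·2000) = -47952/1953125 m
Superposition: y = Σ y_i = 25743519/250000000 m ≈ 0.102974 m

y(18/5) = 25743519/250000000 m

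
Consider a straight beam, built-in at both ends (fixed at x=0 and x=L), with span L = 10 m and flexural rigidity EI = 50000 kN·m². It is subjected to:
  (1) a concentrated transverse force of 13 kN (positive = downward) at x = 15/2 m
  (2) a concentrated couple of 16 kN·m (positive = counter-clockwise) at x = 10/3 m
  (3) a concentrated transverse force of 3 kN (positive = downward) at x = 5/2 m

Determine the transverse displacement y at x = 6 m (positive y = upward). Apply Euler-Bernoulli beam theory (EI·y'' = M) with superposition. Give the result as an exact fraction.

y(6) = -16489/36000000 m

Load 1 — point force P=13 kN at a=15/2 m (b=L-a=5/2):
  y_1 = -Pb²x²(3aL-(3a+b)x)/(6L³EI)  [x≤a] = -13·(5/2)²·6²·(3·(15/2)·10-(3·(15/2)+(5/2))·6)/(6·10³·50000) = -117/160000 m
Load 2 — applied couple M₀=16 kN·m at a=10/3 m (b=L-a=20/3):
  y_2 = (R_Ax³/6 - M_Ax²/2 - M₀(x-a)²/2)/EI  [x>a] with R_A=32/15, M_A=0 = ((32/15)·6³/6 - 0·6²/2 - 16·(6-(10/3))²/2)/50000 = 56/140625 m
Load 3 — point force P=3 kN at a=5/2 m (b=L-a=15/2):
  y_3 = -Pa²(L-x)²(3bL-(3b+a)(L-x))/(6L³EI)  [x>a] = -3·(5/2)²·(10-6)²·(3·(15/2)·10-(3·(15/2)+(5/2))·(10-6))/(6·10³·50000) = -1/8000 m
Superposition: y = Σ y_i = -16489/36000000 m ≈ -0.000458 m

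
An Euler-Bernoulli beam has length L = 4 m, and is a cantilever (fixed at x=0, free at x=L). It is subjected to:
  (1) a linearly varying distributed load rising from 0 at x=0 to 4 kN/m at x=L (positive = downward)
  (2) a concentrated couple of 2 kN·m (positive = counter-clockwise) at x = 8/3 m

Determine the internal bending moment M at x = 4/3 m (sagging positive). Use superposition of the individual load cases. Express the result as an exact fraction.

Load 1 — triangular load w₀=4 kN/m (0→w₀ over full span):
  M_1 = w₀Lx/2 - w₀L²/3 - w₀x³/(6L) = 4·4·(4/3)/2 - 4·4²/3 - 4·(4/3)³/(6·4) = -896/81 kN·m
Load 2 — applied couple M₀=2 kN·m at a=8/3 m (b=L-a=4/3):
  M_2 = M₀  [x≤a] = 2 = 2 kN·m
Superposition: M = Σ M_i = -734/81 kN·m ≈ -9.061728 kN·m

M(4/3) = -734/81 kN·m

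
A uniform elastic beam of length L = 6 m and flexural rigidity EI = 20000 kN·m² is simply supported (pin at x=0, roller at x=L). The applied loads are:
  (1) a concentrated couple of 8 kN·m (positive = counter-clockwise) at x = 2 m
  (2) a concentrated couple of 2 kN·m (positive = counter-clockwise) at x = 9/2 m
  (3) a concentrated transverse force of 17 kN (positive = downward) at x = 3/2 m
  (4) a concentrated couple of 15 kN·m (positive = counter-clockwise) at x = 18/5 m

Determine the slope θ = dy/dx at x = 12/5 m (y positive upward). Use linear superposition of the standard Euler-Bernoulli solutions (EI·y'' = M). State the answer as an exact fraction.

θ(12/5) = -3821/48000000 rad

Load 1 — applied couple M₀=8 kN·m at a=2 m (b=L-a=4):
  θ_1 = (M₀x²/(2L)-M₀(x-a)+C₁)/EI  [x>a] with C₁=M₀(3b²-L²)/(6L)=8/3 = (8·(12/5)²/(2·6)-8·((12/5)-2)+(8/3))/20000 = 31/187500 rad
Load 2 — applied couple M₀=2 kN·m at a=9/2 m (b=L-a=3/2):
  θ_2 = (M₀x²/(2L)+C₁)/EI  [x≤a] with C₁=M₀(3b²-L²)/(6L)=-13/8 = (2·(12/5)²/(2·6)+(-13/8))/20000 = -133/4000000 rad
Load 3 — point force P=17 kN at a=3/2 m (b=L-a=9/2):
  θ_3 = -Pa(2L²-6Lx+3x²+a²)/(6LEI)  [x>a] = -17·(3/2)·(2·6²-6·6·(12/5)+3·(12/5)²+(3/2)²)/(6·6·20000) = -2907/16000000 rad
Load 4 — applied couple M₀=15 kN·m at a=18/5 m (b=L-a=12/5):
  θ_4 = (M₀x²/(2L)+C₁)/EI  [x≤a] with C₁=M₀(3b²-L²)/(6L)=-39/5 = (15·(12/5)²/(2·6)+(-39/5))/20000 = -3/100000 rad
Superposition: θ = Σ θ_i = -3821/48000000 rad ≈ -0.000080 rad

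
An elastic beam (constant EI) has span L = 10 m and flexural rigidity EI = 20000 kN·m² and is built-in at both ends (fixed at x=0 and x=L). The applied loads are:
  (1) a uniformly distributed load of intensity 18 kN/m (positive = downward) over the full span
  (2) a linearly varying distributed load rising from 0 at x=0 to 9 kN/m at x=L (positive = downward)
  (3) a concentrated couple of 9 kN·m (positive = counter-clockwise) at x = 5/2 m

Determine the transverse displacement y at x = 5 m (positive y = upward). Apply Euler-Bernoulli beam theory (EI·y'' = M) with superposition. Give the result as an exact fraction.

y(5) = -183/6400 m

Load 1 — uniform load w=18 kN/m over full span:
  y_1 = -wx²(L-x)²/(24EI) = -18·5²·(10-5)²/(24·20000) = -3/128 m
Load 2 — triangular load w₀=9 kN/m (0→w₀ over full span):
  y_2 = -w₀x²(L-x)²(x+2L)/(120LEI) = -9·5²·(10-5)²·(5+2·10)/(120·10·20000) = -3/512 m
Load 3 — applied couple M₀=9 kN·m at a=5/2 m (b=L-a=15/2):
  y_3 = (R_Ax³/6 - M_Ax²/2 - M₀(x-a)²/2)/EI  [x>a] with R_A=81/80, M_A=-27/16 = ((81/80)·5³/6 - (-27/16)·5²/2 - 9·(5-(5/2))²/2)/20000 = 9/12800 m
Superposition: y = Σ y_i = -183/6400 m ≈ -0.028594 m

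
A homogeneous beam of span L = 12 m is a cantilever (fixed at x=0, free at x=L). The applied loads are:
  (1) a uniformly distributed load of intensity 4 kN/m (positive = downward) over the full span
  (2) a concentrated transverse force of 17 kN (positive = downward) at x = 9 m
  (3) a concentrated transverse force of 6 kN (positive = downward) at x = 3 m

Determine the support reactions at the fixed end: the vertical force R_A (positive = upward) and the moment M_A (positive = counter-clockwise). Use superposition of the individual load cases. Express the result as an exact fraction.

R_A = 71 kN, M_A = 459 kN·m

Load 1 — uniform load w=4 kN/m over full span:
  R_A = wL = 4·12 = 48 kN
  M_A = wL²/2 = 4·12²/2 = 288 kN·m
Load 2 — point force P=17 kN at a=9 m (b=L-a=3):
  R_A = P = 17 kN
  M_A = Pa = 17·9 = 153 kN·m
Load 3 — point force P=6 kN at a=3 m (b=L-a=9):
  R_A = P = 6 kN
  M_A = Pa = 6·3 = 18 kN·m
Superposition: R_A = 71 kN, M_A = 459 kN·m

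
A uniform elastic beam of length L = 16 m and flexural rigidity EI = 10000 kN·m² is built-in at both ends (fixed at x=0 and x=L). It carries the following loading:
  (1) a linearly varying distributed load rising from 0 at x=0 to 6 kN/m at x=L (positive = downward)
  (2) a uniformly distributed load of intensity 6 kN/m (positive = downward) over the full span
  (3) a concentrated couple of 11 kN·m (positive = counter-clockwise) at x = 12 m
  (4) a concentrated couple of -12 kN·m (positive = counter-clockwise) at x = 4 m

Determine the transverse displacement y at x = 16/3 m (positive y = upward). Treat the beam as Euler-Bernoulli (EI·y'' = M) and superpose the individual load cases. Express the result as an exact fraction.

Load 1 — triangular load w₀=6 kN/m (0→w₀ over full span):
  y_1 = -w₀x²(L-x)²(x+2L)/(120LEI) = -6·(16/3)²·(16-(16/3))²·((16/3)+2·16)/(120·16·10000) = -28672/759375 m
Load 2 — uniform load w=6 kN/m over full span:
  y_2 = -wx²(L-x)²/(24EI) = -6·(16/3)²·(16-(16/3))²/(24·10000) = -4096/50625 m
Load 3 — applied couple M₀=11 kN·m at a=12 m (b=L-a=4):
  y_3 = (R_Ax³/6 - M_Ax²/2)/EI  [x≤a] with R_A=99/128, M_A=55/16 = ((99/128)·(16/3)³/6 - (55/16)·(16/3)²/2)/10000 = -11/3750 m
Load 4 — applied couple M₀=-12 kN·m at a=4 m (b=L-a=12):
  y_4 = (R_Ax³/6 - M_Ax²/2 - M₀(x-a)²/2)/EI  [x>a] with R_A=-27/32, M_A=9/4 = ((-27/32)·(16/3)³/6 - (9/4)·(16/3)²/2 - (-12)·((16/3)-4)²/2)/10000 = -8/1875 m
Superposition: y = Σ y_i = -191159/1518750 m ≈ -0.125866 m

y(16/3) = -191159/1518750 m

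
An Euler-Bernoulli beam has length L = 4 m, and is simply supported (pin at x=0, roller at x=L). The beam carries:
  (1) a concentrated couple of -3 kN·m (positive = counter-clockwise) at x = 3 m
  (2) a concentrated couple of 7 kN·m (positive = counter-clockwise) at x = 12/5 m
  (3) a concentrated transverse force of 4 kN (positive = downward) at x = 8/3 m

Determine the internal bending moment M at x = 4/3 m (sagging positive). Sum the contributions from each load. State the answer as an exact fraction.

M(4/3) = 28/9 kN·m

Load 1 — applied couple M₀=-3 kN·m at a=3 m (b=L-a=1):
  M_1 = M₀x/L  [x≤a] = (-3)·(4/3)/4 = -1 kN·m
Load 2 — applied couple M₀=7 kN·m at a=12/5 m (b=L-a=8/5):
  M_2 = M₀x/L  [x≤a] = 7·(4/3)/4 = 7/3 kN·m
Load 3 — point force P=4 kN at a=8/3 m (b=L-a=4/3):
  M_3 = Pbx/L  [x≤a] = 4·(4/3)·(4/3)/4 = 16/9 kN·m
Superposition: M = Σ M_i = 28/9 kN·m ≈ 3.111111 kN·m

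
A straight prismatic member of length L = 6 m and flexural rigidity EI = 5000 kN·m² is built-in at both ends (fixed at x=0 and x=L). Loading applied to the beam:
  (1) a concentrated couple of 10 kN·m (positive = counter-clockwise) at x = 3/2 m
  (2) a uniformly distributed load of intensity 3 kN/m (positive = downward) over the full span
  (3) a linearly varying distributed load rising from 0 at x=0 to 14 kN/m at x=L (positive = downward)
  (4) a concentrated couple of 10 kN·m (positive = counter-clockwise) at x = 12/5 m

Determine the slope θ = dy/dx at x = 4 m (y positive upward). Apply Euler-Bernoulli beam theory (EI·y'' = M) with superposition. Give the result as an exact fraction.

Load 1 — applied couple M₀=10 kN·m at a=3/2 m (b=L-a=9/2):
  θ_1 = (R_Ax²/2 - M_Ax - M₀(x-a))/EI  [x>a] with R_A=15/8, M_A=-15/8 = ((15/8)·4²/2 - (-15/8)·4 - 10·(4-(3/2)))/5000 = -1/2000 rad
Load 2 — uniform load w=3 kN/m over full span:
  θ_2 = -wx(L-x)(L-2x)/(12EI) = -3·4·(6-4)·(6-2·4)/(12·5000) = 1/1250 rad
Load 3 — triangular load w₀=14 kN/m (0→w₀ over full span):
  θ_3 = -w₀(2x(L-x)(L-2x)(x+2L)+x²(L-x)²)/(120LEI) = -14·(2·4·(6-4)·(6-2·4)·(4+2·6)+4²·(6-4)²)/(120·6·5000) = 49/28125 rad
Load 4 — applied couple M₀=10 kN·m at a=12/5 m (b=L-a=18/5):
  θ_4 = (R_Ax²/2 - M_Ax - M₀(x-a))/EI  [x>a] with R_A=12/5, M_A=6/5 = ((12/5)·4²/2 - (6/5)·4 - 10·(4-(12/5)))/5000 = -1/3125 rad
Superposition: θ = Σ θ_i = 31/18000 rad ≈ 0.001722 rad

θ(4) = 31/18000 rad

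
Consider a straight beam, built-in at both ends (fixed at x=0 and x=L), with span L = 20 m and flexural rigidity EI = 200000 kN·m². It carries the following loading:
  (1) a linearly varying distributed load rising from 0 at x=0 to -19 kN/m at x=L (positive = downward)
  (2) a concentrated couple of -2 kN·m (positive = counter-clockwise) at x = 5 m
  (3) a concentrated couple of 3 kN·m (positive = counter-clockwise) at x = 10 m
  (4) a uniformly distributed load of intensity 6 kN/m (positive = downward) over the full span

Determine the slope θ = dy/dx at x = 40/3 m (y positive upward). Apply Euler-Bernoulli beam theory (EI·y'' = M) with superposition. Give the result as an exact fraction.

θ(40/3) = -6799/9720000 rad

Load 1 — triangular load w₀=-19 kN/m (0→w₀ over full span):
  θ_1 = -w₀(2x(L-x)(L-2x)(x+2L)+x²(L-x)²)/(120LEI) = -(-19)·(2·(40/3)·(20-(40/3))·(20-2·(40/3))·((40/3)+2·20)+(40/3)²·(20-(40/3))²)/(120·20·200000) = -133/60750 rad
Load 2 — applied couple M₀=-2 kN·m at a=5 m (b=L-a=15):
  θ_2 = (R_Ax²/2 - M_Ax - M₀(x-a))/EI  [x>a] with R_A=-9/80, M_A=3/8 = ((-9/80)·(40/3)²/2 - (3/8)·(40/3) - (-2)·((40/3)-5))/200000 = 1/120000 rad
Load 3 — applied couple M₀=3 kN·m at a=10 m (b=L-a=10):
  θ_3 = (R_Ax²/2 - M_Ax - M₀(x-a))/EI  [x>a] with R_A=9/40, M_A=3/4 = ((9/40)·(40/3)²/2 - (3/4)·(40/3) - 3·((40/3)-10))/200000 = 0 rad
Load 4 — uniform load w=6 kN/m over full span:
  θ_4 = -wx(L-x)(L-2x)/(12EI) = -6·(40/3)·(20-(40/3))·(20-2·(40/3))/(12·200000) = 1/675 rad
Superposition: θ = Σ θ_i = -6799/9720000 rad ≈ -0.000699 rad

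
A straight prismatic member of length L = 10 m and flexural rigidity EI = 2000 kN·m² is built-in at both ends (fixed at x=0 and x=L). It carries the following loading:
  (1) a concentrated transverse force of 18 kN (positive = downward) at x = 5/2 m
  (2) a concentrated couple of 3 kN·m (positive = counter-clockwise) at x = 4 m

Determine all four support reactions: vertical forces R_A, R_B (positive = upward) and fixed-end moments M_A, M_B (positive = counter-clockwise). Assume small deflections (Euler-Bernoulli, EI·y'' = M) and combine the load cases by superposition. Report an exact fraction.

R_A = 31239/2000 kN, M_A = 10269/400 kN·m, R_B = 4761/2000 kN, M_B = -2991/400 kN·m

Load 1 — point force P=18 kN at a=5/2 m (b=L-a=15/2):
  R_A = Pb²(3a+b)/L³ = 18·(15/2)²·(3·(5/2)+(15/2))/10³ = 243/16 kN
  M_A = Pab²/L² = 18·(5/2)·(15/2)²/10² = 405/16 kN·m
  R_B = Pa²(a+3b)/L³ = 18·(5/2)²·((5/2)+3·(15/2))/10³ = 45/16 kN
  M_B = -Pa²b/L² = -18·(5/2)²·(15/2)/10² = -135/16 kN·m
Load 2 — applied couple M₀=3 kN·m at a=4 m (b=L-a=6):
  R_A = 6M₀ab/L³ = 6·3·4·6/10³ = 54/125 kN
  M_A = M₀b(2a-b)/L² = 3·6·(2·4-6)/10² = 9/25 kN·m
  R_B = -6M₀ab/L³ = -6·3·4·6/10³ = -54/125 kN
  M_B = M₀a(2b-a)/L² = 3·4·(2·6-4)/10² = 24/25 kN·m
Superposition: R_A = 31239/2000 kN, M_A = 10269/400 kN·m, R_B = 4761/2000 kN, M_B = -2991/400 kN·m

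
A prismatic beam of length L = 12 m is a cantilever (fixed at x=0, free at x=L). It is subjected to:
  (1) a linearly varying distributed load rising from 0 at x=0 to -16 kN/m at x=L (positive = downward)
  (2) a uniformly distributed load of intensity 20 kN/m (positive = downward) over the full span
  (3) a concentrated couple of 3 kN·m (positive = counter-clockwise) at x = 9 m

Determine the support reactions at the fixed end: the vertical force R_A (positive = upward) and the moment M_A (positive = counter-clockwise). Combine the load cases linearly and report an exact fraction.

R_A = 144 kN, M_A = 669 kN·m

Load 1 — triangular load w₀=-16 kN/m (0→w₀ over full span):
  R_A = w₀L/2 = (-16)·12/2 = -96 kN
  M_A = w₀L²/3 = (-16)·12²/3 = -768 kN·m
Load 2 — uniform load w=20 kN/m over full span:
  R_A = wL = 20·12 = 240 kN
  M_A = wL²/2 = 20·12²/2 = 1440 kN·m
Load 3 — applied couple M₀=3 kN·m at a=9 m (b=L-a=3):
  R_A = 0 kN
  M_A = -M₀ = -3 kN·m
Superposition: R_A = 144 kN, M_A = 669 kN·m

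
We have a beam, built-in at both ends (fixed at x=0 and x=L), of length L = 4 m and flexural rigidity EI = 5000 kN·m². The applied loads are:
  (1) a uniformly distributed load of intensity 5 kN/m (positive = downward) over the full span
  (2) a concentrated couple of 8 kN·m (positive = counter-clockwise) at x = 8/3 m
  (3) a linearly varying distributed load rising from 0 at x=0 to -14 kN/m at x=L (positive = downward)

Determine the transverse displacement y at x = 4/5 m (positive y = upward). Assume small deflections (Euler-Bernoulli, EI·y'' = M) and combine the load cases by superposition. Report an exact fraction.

Load 1 — uniform load w=5 kN/m over full span:
  y_1 = -wx²(L-x)²/(24EI) = -5·(4/5)²·(4-(4/5))²/(24·5000) = -64/234375 m
Load 2 — applied couple M₀=8 kN·m at a=8/3 m (b=L-a=4/3):
  y_2 = (R_Ax³/6 - M_Ax²/2)/EI  [x≤a] with R_A=8/3, M_A=8/3 = ((8/3)·(4/5)³/6 - (8/3)·(4/5)²/2)/5000 = -88/703125 m
Load 3 — triangular load w₀=-14 kN/m (0→w₀ over full span):
  y_3 = -w₀x²(L-x)²(x+2L)/(120LEI) = -(-14)·(4/5)²·(4-(4/5))²·((4/5)+2·4)/(120·4·5000) = 9856/29296875 m
Superposition: y = Σ y_i = -5432/87890625 m ≈ -0.000062 m

y(4/5) = -5432/87890625 m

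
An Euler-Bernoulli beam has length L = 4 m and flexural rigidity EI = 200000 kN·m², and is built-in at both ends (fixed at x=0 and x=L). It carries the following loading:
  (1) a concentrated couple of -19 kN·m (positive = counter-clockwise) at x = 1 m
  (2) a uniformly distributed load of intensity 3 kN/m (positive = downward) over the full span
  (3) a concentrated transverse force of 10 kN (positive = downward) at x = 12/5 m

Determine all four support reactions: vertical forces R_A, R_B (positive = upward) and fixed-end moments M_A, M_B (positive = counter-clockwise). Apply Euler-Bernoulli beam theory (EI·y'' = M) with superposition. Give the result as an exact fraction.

R_A = 3341/800 kN, M_A = 4561/400 kN·m, R_B = 14259/800 kN, M_B = -6279/400 kN·m

Load 1 — applied couple M₀=-19 kN·m at a=1 m (b=L-a=3):
  R_A = 6M₀ab/L³ = 6·(-19)·1·3/4³ = -171/32 kN
  M_A = M₀b(2a-b)/L² = (-19)·3·(2·1-3)/4² = 57/16 kN·m
  R_B = -6M₀ab/L³ = -6·(-19)·1·3/4³ = 171/32 kN
  M_B = M₀a(2b-a)/L² = (-19)·1·(2·3-1)/4² = -95/16 kN·m
Load 2 — uniform load w=3 kN/m over full span:
  R_A = wL/2 = 3·4/2 = 6 kN
  M_A = wL²/12 = 3·4²/12 = 4 kN·m
  R_B = wL/2 = 3·4/2 = 6 kN
  M_B = -wL²/12 = -3·4²/12 = -4 kN·m
Load 3 — point force P=10 kN at a=12/5 m (b=L-a=8/5):
  R_A = Pb²(3a+b)/L³ = 10·(8/5)²·(3·(12/5)+(8/5))/4³ = 88/25 kN
  M_A = Pab²/L² = 10·(12/5)·(8/5)²/4² = 96/25 kN·m
  R_B = Pa²(a+3b)/L³ = 10·(12/5)²·((12/5)+3·(8/5))/4³ = 162/25 kN
  M_B = -Pa²b/L² = -10·(12/5)²·(8/5)/4² = -144/25 kN·m
Superposition: R_A = 3341/800 kN, M_A = 4561/400 kN·m, R_B = 14259/800 kN, M_B = -6279/400 kN·m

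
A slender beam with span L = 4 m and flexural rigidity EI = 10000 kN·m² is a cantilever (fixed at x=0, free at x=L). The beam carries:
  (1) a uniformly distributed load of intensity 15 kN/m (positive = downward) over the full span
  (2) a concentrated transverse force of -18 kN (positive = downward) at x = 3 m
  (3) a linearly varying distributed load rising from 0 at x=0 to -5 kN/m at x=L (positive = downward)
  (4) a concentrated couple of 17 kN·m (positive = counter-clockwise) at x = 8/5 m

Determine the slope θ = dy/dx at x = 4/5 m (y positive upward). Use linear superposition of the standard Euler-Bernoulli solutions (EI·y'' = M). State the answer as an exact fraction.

Load 1 — uniform load w=15 kN/m over full span:
  θ_1 = -wx(x²-3Lx+3L²)/(6EI) = -15·(4/5)·((4/5)²-3·4·(4/5)+3·4²)/(6·10000) = -122/15625 rad
Load 2 — point force P=-18 kN at a=3 m (b=L-a=1):
  θ_2 = -Px(2a-x)/(2EI)  [x≤a] = -(-18)·(4/5)·(2·3-(4/5))/(2·10000) = 117/31250 rad
Load 3 — triangular load w₀=-5 kN/m (0→w₀ over full span):
  θ_3 = (w₀Lx²/4-w₀L²x/3-w₀x⁴/(24L))/EI = ((-5)·4·(4/5)²/4-(-5)·4²·(4/5)/3-(-5)·(4/5)⁴/(24·4))/10000 = 851/468750 rad
Load 4 — applied couple M₀=17 kN·m at a=8/5 m (b=L-a=12/5):
  θ_4 = M₀x/EI  [x≤a] = 17·(4/5)/10000 = 17/12500 rad
Superposition: θ = Σ θ_i = -833/937500 rad ≈ -0.000889 rad

θ(4/5) = -833/937500 rad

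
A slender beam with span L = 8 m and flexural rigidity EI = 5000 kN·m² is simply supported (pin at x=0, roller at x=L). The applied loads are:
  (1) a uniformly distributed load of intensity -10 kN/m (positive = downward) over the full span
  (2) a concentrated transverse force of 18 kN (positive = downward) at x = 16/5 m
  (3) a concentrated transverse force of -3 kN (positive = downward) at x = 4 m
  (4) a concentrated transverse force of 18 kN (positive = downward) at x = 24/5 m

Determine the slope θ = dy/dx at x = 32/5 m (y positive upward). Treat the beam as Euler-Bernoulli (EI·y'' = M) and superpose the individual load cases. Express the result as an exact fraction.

Load 1 — uniform load w=-10 kN/m over full span:
  θ_1 = -w(L³-6Lx²+4x³)/(24EI) = -(-10)·(8³-6·8·(32/5)²+4·(32/5)³)/(24·5000) = -528/15625 rad
Load 2 — point force P=18 kN at a=16/5 m (b=L-a=24/5):
  θ_2 = -Pa(2L²-6Lx+3x²+a²)/(6LEI)  [x>a] = -18·(16/5)·(2·8²-6·8·(32/5)+3·(32/5)²+(16/5)²)/(6·8·5000) = 864/78125 rad
Load 3 — point force P=-3 kN at a=4 m (b=L-a=4):
  θ_3 = -Pa(2L²-6Lx+3x²+a²)/(6LEI)  [x>a] = -(-3)·4·(2·8²-6·8·(32/5)+3·(32/5)²+4²)/(6·8·5000) = -63/31250 rad
Load 4 — point force P=18 kN at a=24/5 m (b=L-a=16/5):
  θ_4 = -Pa(2L²-6Lx+3x²+a²)/(6LEI)  [x>a] = -18·(24/5)·(2·8²-6·8·(32/5)+3·(32/5)²+(24/5)²)/(6·8·5000) = 936/78125 rad
Superposition: θ = Σ θ_i = -399/31250 rad ≈ -0.012768 rad

θ(32/5) = -399/31250 rad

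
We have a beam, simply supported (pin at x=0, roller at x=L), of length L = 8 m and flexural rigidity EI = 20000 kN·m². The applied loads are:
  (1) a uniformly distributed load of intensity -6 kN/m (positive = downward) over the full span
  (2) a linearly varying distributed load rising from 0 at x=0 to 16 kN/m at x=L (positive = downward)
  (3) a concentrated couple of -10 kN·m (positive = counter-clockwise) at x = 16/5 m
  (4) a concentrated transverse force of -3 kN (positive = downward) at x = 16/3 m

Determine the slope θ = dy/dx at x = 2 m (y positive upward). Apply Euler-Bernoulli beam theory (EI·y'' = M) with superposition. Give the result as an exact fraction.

θ(2) = -7031/5400000 rad

Load 1 — uniform load w=-6 kN/m over full span:
  θ_1 = -w(L³-6Lx²+4x³)/(24EI) = -(-6)·(8³-6·8·2²+4·2³)/(24·20000) = 11/2500 rad
Load 2 — triangular load w₀=16 kN/m (0→w₀ over full span):
  θ_2 = -w₀(7L⁴-30L²x²+15x⁴)/(360LEI) = -16·(7·8⁴-30·8²·2²+15·2⁴)/(360·8·20000) = -1327/225000 rad
Load 3 — applied couple M₀=-10 kN·m at a=16/5 m (b=L-a=24/5):
  θ_3 = (M₀x²/(2L)+C₁)/EI  [x≤a] with C₁=M₀(3b²-L²)/(6L)=-16/15 = ((-10)·2²/(2·8)+(-16/15))/20000 = -107/600000 rad
Load 4 — point force P=-3 kN at a=16/3 m (b=L-a=8/3):
  θ_4 = -Pb(L²-b²-3x²)/(6LEI)  [x≤a] = -(-3)·(8/3)·(8²-(8/3)²-3·2²)/(6·8·20000) = 101/270000 rad
Superposition: θ = Σ θ_i = -7031/5400000 rad ≈ -0.001302 rad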